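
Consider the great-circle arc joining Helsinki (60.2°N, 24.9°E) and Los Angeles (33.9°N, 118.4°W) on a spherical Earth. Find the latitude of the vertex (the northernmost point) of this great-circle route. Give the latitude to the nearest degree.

≈ 76°N

The great circle lies in the plane with unit normal n̂ = (p₁ × p₂)/|p₁ × p₂|.
Here n̂_z ≈ -0.249; the vertex latitude is φ_max = arccos|n̂_z| ≈ 75.6°.
Check via Clairaut: cos φ_max = |cos φ₁| · sin C = cos(60.2°)·sin(30.1°) ≈ 0.249, again giving ≈ 75.6°.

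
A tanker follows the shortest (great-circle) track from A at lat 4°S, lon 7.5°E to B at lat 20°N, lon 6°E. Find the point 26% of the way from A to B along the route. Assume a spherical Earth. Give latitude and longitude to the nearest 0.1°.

The haversine formula gives a central angle δ ≈ 0.420 rad (24.0°) between the endpoints.
Interpolate at f = 0.26 with slerp weights a = sin((1−f)δ)/sin δ ≈ 0.750, b = sin(fδ)/sin δ ≈ 0.267.
p = a·p₁ + b·p₂ ≈ (0.992, 0.124, 0.039); φ = arcsin(p_z) ≈ 2.24°, λ = atan2(p_y, p_x) ≈ 7.12°.

≈ lat 2.2°N, lon 7.1°E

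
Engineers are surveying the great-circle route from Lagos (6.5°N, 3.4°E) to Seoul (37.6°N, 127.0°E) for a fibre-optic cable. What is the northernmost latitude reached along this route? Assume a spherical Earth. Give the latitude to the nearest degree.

The great circle lies in the plane with unit normal n̂ = (p₁ × p₂)/|p₁ × p₂|.
Here n̂_z ≈ +0.705; the vertex latitude is φ_max = arccos|n̂_z| ≈ 45.2°.
Check via Clairaut: cos φ_max = |cos φ₁| · sin C = cos(6.5°)·sin(45.2°) ≈ 0.705, again giving ≈ 45.2°.

≈ 45°N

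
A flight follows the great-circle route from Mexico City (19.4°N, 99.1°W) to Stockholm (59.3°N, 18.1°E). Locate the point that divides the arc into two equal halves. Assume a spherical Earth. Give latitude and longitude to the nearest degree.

From cos δ = sin φ₁ sin φ₂ + cos φ₁ cos φ₂ cos Δλ, the central angle is δ ≈ 1.505 rad (86.2°).
Interpolate at f = 1/2 with slerp weights a = sin((1−f)δ)/sin δ ≈ 0.685, b = sin(fδ)/sin δ ≈ 0.685.
p = a·p₁ + b·p₂ ≈ (0.230, -0.529, 0.817); φ = arcsin(p_z) ≈ 54.74°, λ = atan2(p_y, p_x) ≈ -66.49°.

≈ 55°N, 66°W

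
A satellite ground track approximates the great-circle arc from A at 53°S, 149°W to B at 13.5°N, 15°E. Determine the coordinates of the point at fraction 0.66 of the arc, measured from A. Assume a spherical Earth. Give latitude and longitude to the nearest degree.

Convert each endpoint to a unit vector on the sphere (x = cos φ cos λ, y = cos φ sin λ, z = sin φ).
The central angle between the endpoints is δ = arccos(p₁·p₂) ≈ 2.417 rad (138.5°).
Interpolate at f = 0.66 with slerp weights a = sin((1−f)δ)/sin δ ≈ 1.105, b = sin(fδ)/sin δ ≈ 1.509.
p = a·p₁ + b·p₂ ≈ (0.847, 0.037, -0.531); φ = arcsin(p_z) ≈ -32.04°, λ = atan2(p_y, p_x) ≈ 2.51°.

≈ 32°S, 3°E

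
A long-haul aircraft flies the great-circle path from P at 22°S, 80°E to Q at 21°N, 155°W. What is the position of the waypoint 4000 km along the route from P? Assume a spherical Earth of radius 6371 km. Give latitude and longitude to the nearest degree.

≈ 12°S, 116°E

Convert each endpoint to a unit vector on the sphere (x = cos φ cos λ, y = cos φ sin λ, z = sin φ).
The central angle between the endpoints is δ = arccos(p₁·p₂) ≈ 2.253 rad (129.1°). The total great-circle distance is δ·R ≈ 2.253 × 6371 ≈ 14356 km, so the target fraction is f = 4000/14356 ≈ 0.279.
Interpolate at f ≈ 0.279 with slerp weights a = sin((1−f)δ)/sin δ ≈ 1.287, b = sin(fδ)/sin δ ≈ 0.757.
p = a·p₁ + b·p₂ ≈ (-0.433, 0.876, -0.211); φ = arcsin(p_z) ≈ -12.17°, λ = atan2(p_y, p_x) ≈ 116.31°.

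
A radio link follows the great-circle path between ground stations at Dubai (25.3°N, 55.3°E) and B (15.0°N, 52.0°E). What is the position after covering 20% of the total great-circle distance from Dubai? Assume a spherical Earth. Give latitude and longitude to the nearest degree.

Write both endpoints as unit vectors p₁, p₂ with components (cos φ cos λ, cos φ sin λ, sin φ).
The central angle between the endpoints is δ = arccos(p₁·p₂) ≈ 0.188 rad (10.8°).
Interpolate at f = 0.20 with slerp weights a = sin((1−f)δ)/sin δ ≈ 0.802, b = sin(fδ)/sin δ ≈ 0.201.
p = a·p₁ + b·p₂ ≈ (0.532, 0.749, 0.395); φ = arcsin(p_z) ≈ 23.25°, λ = atan2(p_y, p_x) ≈ 54.60°.

≈ (23°N, 55°E)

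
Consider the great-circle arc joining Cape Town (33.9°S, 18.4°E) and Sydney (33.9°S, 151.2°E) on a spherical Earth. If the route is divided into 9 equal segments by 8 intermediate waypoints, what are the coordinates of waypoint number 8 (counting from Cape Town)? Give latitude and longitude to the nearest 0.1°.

≈ 42.2°S, 142.1°E

Write both endpoints as unit vectors p₁, p₂ with components (cos φ cos λ, cos φ sin λ, sin φ).
The central angle between the endpoints is δ = arccos(p₁·p₂) ≈ 1.728 rad (99.0°).
Interpolate at f = 8/9 with slerp weights a = sin((1−f)δ)/sin δ ≈ 0.193, b = sin(fδ)/sin δ ≈ 1.012.
p = a·p₁ + b·p₂ ≈ (-0.584, 0.455, -0.672); φ = arcsin(p_z) ≈ -42.24°, λ = atan2(p_y, p_x) ≈ 142.05°.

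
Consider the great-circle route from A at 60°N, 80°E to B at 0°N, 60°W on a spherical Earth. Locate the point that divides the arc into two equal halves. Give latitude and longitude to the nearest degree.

≈ 51°N, 32°W

From cos δ = sin φ₁ sin φ₂ + cos φ₁ cos φ₂ cos Δλ, the central angle is δ ≈ 1.964 rad (112.5°).
Interpolate at f = 1/2 with slerp weights a = sin((1−f)δ)/sin δ ≈ 0.900, b = sin(fδ)/sin δ ≈ 0.900.
p = a·p₁ + b·p₂ ≈ (0.528, -0.336, 0.780); φ = arcsin(p_z) ≈ 51.23°, λ = atan2(p_y, p_x) ≈ -32.48°.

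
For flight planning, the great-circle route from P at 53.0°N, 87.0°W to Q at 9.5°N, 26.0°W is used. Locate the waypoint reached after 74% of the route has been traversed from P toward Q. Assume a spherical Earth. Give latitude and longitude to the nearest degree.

Convert each endpoint to a unit vector on the sphere (x = cos φ cos λ, y = cos φ sin λ, z = sin φ).
The central angle between the endpoints is δ = arccos(p₁·p₂) ≈ 1.138 rad (65.2°).
Interpolate at f = 0.74 with slerp weights a = sin((1−f)δ)/sin δ ≈ 0.321, b = sin(fδ)/sin δ ≈ 0.822.
p = a·p₁ + b·p₂ ≈ (0.739, -0.548, 0.392); φ = arcsin(p_z) ≈ 23.09°, λ = atan2(p_y, p_x) ≈ -36.59°.

≈ 23°N, 37°W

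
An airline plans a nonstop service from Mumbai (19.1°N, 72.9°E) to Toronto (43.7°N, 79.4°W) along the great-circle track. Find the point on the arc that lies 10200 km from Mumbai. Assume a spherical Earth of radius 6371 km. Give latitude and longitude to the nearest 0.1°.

≈ 60.5°N, 59.7°W

Convert each endpoint to a unit vector on the sphere (x = cos φ cos λ, y = cos φ sin λ, z = sin φ).
The central angle between the endpoints is δ = arccos(p₁·p₂) ≈ 1.959 rad (112.3°). The total great-circle distance is δ·R ≈ 1.959 × 6371 ≈ 12483 km, so the target fraction is f = 10200/12483 ≈ 0.817.
Interpolate at f ≈ 0.817 with slerp weights a = sin((1−f)δ)/sin δ ≈ 0.379, b = sin(fδ)/sin δ ≈ 1.080.
p = a·p₁ + b·p₂ ≈ (0.249, -0.425, 0.870); φ = arcsin(p_z) ≈ 60.48°, λ = atan2(p_y, p_x) ≈ -59.66°.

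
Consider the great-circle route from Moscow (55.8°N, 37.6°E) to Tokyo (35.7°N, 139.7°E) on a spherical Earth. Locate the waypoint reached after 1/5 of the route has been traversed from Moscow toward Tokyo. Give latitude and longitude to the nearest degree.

≈ (61°N, 62°E)

From cos δ = sin φ₁ sin φ₂ + cos φ₁ cos φ₂ cos Δλ, the central angle is δ ≈ 1.173 rad (67.2°).
Interpolate at f = 1/5 with slerp weights a = sin((1−f)δ)/sin δ ≈ 0.875, b = sin(fδ)/sin δ ≈ 0.252.
p = a·p₁ + b·p₂ ≈ (0.233, 0.433, 0.871); φ = arcsin(p_z) ≈ 60.56°, λ = atan2(p_y, p_x) ≈ 61.64°.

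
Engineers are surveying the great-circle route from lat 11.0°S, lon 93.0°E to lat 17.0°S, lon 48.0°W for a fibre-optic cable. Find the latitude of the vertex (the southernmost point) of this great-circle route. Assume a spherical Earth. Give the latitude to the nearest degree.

The great circle lies in the plane with unit normal n̂ = (p₁ × p₂)/|p₁ × p₂|.
Here n̂_z ≈ -0.799; the vertex latitude is φ_max = arccos|n̂_z| ≈ 36.9°.
Check via Clairaut: cos φ_max = |cos φ₁| · sin C = cos(11.0°)·sin(125.5°) ≈ 0.799, again giving ≈ 36.9°.

≈ 37°S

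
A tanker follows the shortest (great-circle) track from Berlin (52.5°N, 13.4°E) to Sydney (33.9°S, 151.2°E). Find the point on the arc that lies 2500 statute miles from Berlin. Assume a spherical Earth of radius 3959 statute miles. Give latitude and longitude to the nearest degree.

≈ (47°N, 70°E)

Write both endpoints as unit vectors p₁, p₂ with components (cos φ cos λ, cos φ sin λ, sin φ).
The central angle between the endpoints is δ = arccos(p₁·p₂) ≈ 2.527 rad (144.8°). The total great-circle distance is δ·R ≈ 2.527 × 3959 ≈ 10003 mi, so the target fraction is f = 2500/10003 ≈ 0.250.
Interpolate at f ≈ 0.250 with slerp weights a = sin((1−f)δ)/sin δ ≈ 1.643, b = sin(fδ)/sin δ ≈ 1.023.
p = a·p₁ + b·p₂ ≈ (0.229, 0.641, 0.733); φ = arcsin(p_z) ≈ 47.12°, λ = atan2(p_y, p_x) ≈ 70.36°.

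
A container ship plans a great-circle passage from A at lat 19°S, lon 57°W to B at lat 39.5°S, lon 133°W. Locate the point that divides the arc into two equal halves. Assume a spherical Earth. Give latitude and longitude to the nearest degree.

≈ lat 35°S, lon 90°W

Write both endpoints as unit vectors p₁, p₂ with components (cos φ cos λ, cos φ sin λ, sin φ).
The central angle between the endpoints is δ = arccos(p₁·p₂) ≈ 1.177 rad (67.4°).
Interpolate at f = 1/2 with slerp weights a = sin((1−f)δ)/sin δ ≈ 0.601, b = sin(fδ)/sin δ ≈ 0.601.
p = a·p₁ + b·p₂ ≈ (-0.007, -0.816, -0.578); φ = arcsin(p_z) ≈ -35.32°, λ = atan2(p_y, p_x) ≈ -90.48°.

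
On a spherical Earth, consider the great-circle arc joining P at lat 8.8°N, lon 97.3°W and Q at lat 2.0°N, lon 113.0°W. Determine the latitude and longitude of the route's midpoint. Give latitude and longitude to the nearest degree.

Convert each endpoint to a unit vector on the sphere (x = cos φ cos λ, y = cos φ sin λ, z = sin φ).
The central angle between the endpoints is δ = arccos(p₁·p₂) ≈ 0.297 rad (17.0°).
Interpolate at f = 1/2 with slerp weights a = sin((1−f)δ)/sin δ ≈ 0.506, b = sin(fδ)/sin δ ≈ 0.506.
p = a·p₁ + b·p₂ ≈ (-0.261, -0.961, 0.095); φ = arcsin(p_z) ≈ 5.45°, λ = atan2(p_y, p_x) ≈ -105.19°.

≈ lat 5°N, lon 105°W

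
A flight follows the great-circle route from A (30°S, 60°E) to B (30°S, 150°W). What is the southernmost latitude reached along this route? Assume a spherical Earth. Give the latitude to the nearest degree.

The great circle lies in the plane with unit normal n̂ = (p₁ × p₂)/|p₁ × p₂|.
Here n̂_z ≈ +0.409; the vertex latitude is φ_max = arccos|n̂_z| ≈ 65.9°.

≈ 66°S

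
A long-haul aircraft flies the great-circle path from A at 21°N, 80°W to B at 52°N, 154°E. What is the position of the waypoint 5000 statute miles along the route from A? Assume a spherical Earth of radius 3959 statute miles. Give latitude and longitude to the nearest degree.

Write both endpoints as unit vectors p₁, p₂ with components (cos φ cos λ, cos φ sin λ, sin φ).
The central angle between the endpoints is δ = arccos(p₁·p₂) ≈ 1.626 rad (93.2°). The total great-circle distance is δ·R ≈ 1.626 × 3959 ≈ 6438 mi, so the target fraction is f = 5000/6438 ≈ 0.777.
Interpolate at f ≈ 0.777 with slerp weights a = sin((1−f)δ)/sin δ ≈ 0.356, b = sin(fδ)/sin δ ≈ 0.954.
p = a·p₁ + b·p₂ ≈ (-0.470, -0.070, 0.880); φ = arcsin(p_z) ≈ 61.60°, λ = atan2(p_y, p_x) ≈ -171.58°.

≈ 62°N, 172°W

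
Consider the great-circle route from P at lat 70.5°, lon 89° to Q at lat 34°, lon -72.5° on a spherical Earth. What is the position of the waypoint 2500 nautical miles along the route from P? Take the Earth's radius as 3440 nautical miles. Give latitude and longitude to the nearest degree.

≈ lat 67°, lon -64°

Convert each endpoint to a unit vector on the sphere (x = cos φ cos λ, y = cos φ sin λ, z = sin φ).
The central angle between the endpoints is δ = arccos(p₁·p₂) ≈ 1.303 rad (74.7°). The total great-circle distance is δ·R ≈ 1.303 × 3440 ≈ 4482 nmi, so the target fraction is f = 2500/4482 ≈ 0.558.
Interpolate at f ≈ 0.558 with slerp weights a = sin((1−f)δ)/sin δ ≈ 0.565, b = sin(fδ)/sin δ ≈ 0.689.
p = a·p₁ + b·p₂ ≈ (0.175, -0.356, 0.918); φ = arcsin(p_z) ≈ 66.61°, λ = atan2(p_y, p_x) ≈ -63.83°.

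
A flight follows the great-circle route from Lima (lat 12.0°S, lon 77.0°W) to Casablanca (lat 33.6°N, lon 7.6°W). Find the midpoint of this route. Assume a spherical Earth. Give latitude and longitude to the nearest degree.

≈ lat 13°N, lon 45°W

Convert each endpoint to a unit vector on the sphere (x = cos φ cos λ, y = cos φ sin λ, z = sin φ).
The central angle between the endpoints is δ = arccos(p₁·p₂) ≈ 1.398 rad (80.1°).
Interpolate at f = 1/2 with slerp weights a = sin((1−f)δ)/sin δ ≈ 0.653, b = sin(fδ)/sin δ ≈ 0.653.
p = a·p₁ + b·p₂ ≈ (0.683, -0.695, 0.226); φ = arcsin(p_z) ≈ 13.04°, λ = atan2(p_y, p_x) ≈ -45.48°.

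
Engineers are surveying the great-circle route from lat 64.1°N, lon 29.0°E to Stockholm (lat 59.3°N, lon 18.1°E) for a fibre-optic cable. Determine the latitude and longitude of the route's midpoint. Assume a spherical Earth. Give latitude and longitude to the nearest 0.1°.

≈ lat 61.8°N, lon 23.1°E

From cos δ = sin φ₁ sin φ₂ + cos φ₁ cos φ₂ cos Δλ, the central angle is δ ≈ 0.123 rad (7.0°).
Interpolate at f = 1/2 with slerp weights a = sin((1−f)δ)/sin δ ≈ 0.501, b = sin(fδ)/sin δ ≈ 0.501.
p = a·p₁ + b·p₂ ≈ (0.434, 0.186, 0.881); φ = arcsin(p_z) ≈ 61.81°, λ = atan2(p_y, p_x) ≈ 23.12°.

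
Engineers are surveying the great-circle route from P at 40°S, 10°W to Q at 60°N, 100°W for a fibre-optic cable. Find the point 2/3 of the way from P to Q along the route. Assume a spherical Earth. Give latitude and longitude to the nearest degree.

Convert each endpoint to a unit vector on the sphere (x = cos φ cos λ, y = cos φ sin λ, z = sin φ).
The central angle between the endpoints is δ = arccos(p₁·p₂) ≈ 2.161 rad (123.8°).
Interpolate at f = 2/3 with slerp weights a = sin((1−f)δ)/sin δ ≈ 0.794, b = sin(fδ)/sin δ ≈ 1.194.
p = a·p₁ + b·p₂ ≈ (0.495, -0.693, 0.523); φ = arcsin(p_z) ≈ 31.55°, λ = atan2(p_y, p_x) ≈ -54.45°.

≈ 32°N, 54°W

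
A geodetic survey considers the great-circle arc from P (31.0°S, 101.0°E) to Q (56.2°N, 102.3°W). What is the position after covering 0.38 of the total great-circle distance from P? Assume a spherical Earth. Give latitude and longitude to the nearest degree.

Convert each endpoint to a unit vector on the sphere (x = cos φ cos λ, y = cos φ sin λ, z = sin φ).
The central angle between the endpoints is δ = arccos(p₁·p₂) ≈ 2.618 rad (150.0°).
Interpolate at f = 0.38 with slerp weights a = sin((1−f)δ)/sin δ ≈ 1.997, b = sin(fδ)/sin δ ≈ 1.677.
p = a·p₁ + b·p₂ ≈ (-0.525, 0.769, 0.365); φ = arcsin(p_z) ≈ 21.41°, λ = atan2(p_y, p_x) ≈ 124.35°.

≈ (21°N, 124°E)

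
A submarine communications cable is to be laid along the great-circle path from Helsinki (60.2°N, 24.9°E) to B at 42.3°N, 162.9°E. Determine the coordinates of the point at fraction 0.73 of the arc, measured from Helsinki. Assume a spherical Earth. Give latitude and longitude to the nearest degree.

≈ 60°N, 150°E

Write both endpoints as unit vectors p₁, p₂ with components (cos φ cos λ, cos φ sin λ, sin φ).
The central angle between the endpoints is δ = arccos(p₁·p₂) ≈ 1.255 rad (71.9°).
Interpolate at f = 0.73 with slerp weights a = sin((1−f)δ)/sin δ ≈ 0.350, b = sin(fδ)/sin δ ≈ 0.834.
p = a·p₁ + b·p₂ ≈ (-0.432, 0.255, 0.865); φ = arcsin(p_z) ≈ 59.89°, λ = atan2(p_y, p_x) ≈ 149.50°.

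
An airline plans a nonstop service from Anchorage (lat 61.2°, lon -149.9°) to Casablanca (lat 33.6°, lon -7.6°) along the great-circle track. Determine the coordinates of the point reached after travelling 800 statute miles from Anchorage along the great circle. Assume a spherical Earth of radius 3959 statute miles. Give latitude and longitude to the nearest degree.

Convert each endpoint to a unit vector on the sphere (x = cos φ cos λ, y = cos φ sin λ, z = sin φ).
The central angle between the endpoints is δ = arccos(p₁·p₂) ≈ 1.403 rad (80.4°). The total great-circle distance is δ·R ≈ 1.403 × 3959 ≈ 5553 mi, so the target fraction is f = 800/5553 ≈ 0.144.
Interpolate at f ≈ 0.144 with slerp weights a = sin((1−f)δ)/sin δ ≈ 0.946, b = sin(fδ)/sin δ ≈ 0.204.
p = a·p₁ + b·p₂ ≈ (-0.226, -0.251, 0.941); φ = arcsin(p_z) ≈ 70.26°, λ = atan2(p_y, p_x) ≈ -132.02°.

≈ lat 70°, lon -132°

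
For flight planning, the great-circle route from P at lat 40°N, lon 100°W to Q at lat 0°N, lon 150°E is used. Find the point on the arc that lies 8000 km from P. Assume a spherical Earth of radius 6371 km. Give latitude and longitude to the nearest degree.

≈ lat 21°N, lon 176°E

Write both endpoints as unit vectors p₁, p₂ with components (cos φ cos λ, cos φ sin λ, sin φ).
The central angle between the endpoints is δ = arccos(p₁·p₂) ≈ 1.836 rad (105.2°). The total great-circle distance is δ·R ≈ 1.836 × 6371 ≈ 11696 km, so the target fraction is f = 8000/11696 ≈ 0.684.
Interpolate at f ≈ 0.684 with slerp weights a = sin((1−f)δ)/sin δ ≈ 0.568, b = sin(fδ)/sin δ ≈ 0.985.
p = a·p₁ + b·p₂ ≈ (-0.929, 0.064, 0.365); φ = arcsin(p_z) ≈ 21.42°, λ = atan2(p_y, p_x) ≈ 176.05°.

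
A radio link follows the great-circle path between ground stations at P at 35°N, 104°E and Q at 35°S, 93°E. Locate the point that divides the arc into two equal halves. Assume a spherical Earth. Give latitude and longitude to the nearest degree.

The haversine formula gives a central angle δ ≈ 1.235 rad (70.7°) between the endpoints.
Interpolate at f = 1/2 with slerp weights a = sin((1−f)δ)/sin δ ≈ 0.613, b = sin(fδ)/sin δ ≈ 0.613.
p = a·p₁ + b·p₂ ≈ (-0.148, 0.989, 0.000); φ = arcsin(p_z) ≈ 0.00°, λ = atan2(p_y, p_x) ≈ 98.50°.

≈ 0°N, 98°E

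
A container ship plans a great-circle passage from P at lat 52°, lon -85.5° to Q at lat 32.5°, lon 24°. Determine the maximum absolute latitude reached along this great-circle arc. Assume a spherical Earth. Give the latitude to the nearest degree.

The great circle lies in the plane with unit normal n̂ = (p₁ × p₂)/|p₁ × p₂|.
Here n̂_z ≈ +0.506; the vertex latitude is φ_max = arccos|n̂_z| ≈ 59.6°.

≈ 60°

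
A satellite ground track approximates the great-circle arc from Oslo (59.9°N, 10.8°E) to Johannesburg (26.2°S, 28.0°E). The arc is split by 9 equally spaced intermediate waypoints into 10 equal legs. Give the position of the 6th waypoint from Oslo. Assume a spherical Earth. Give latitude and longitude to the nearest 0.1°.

≈ (8.4°N, 23.1°E)

Write both endpoints as unit vectors p₁, p₂ with components (cos φ cos λ, cos φ sin λ, sin φ).
The central angle between the endpoints is δ = arccos(p₁·p₂) ≈ 1.523 rad (87.3°).
Interpolate at f = 6/10 with slerp weights a = sin((1−f)δ)/sin δ ≈ 0.573, b = sin(fδ)/sin δ ≈ 0.793.
p = a·p₁ + b·p₂ ≈ (0.910, 0.388, 0.146); φ = arcsin(p_z) ≈ 8.37°, λ = atan2(p_y, p_x) ≈ 23.07°.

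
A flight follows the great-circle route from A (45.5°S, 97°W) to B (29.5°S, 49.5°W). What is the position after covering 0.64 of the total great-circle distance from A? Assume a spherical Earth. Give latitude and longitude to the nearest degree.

Convert each endpoint to a unit vector on the sphere (x = cos φ cos λ, y = cos φ sin λ, z = sin φ).
The central angle between the endpoints is δ = arccos(p₁·p₂) ≈ 0.702 rad (40.2°).
Interpolate at f = 0.64 with slerp weights a = sin((1−f)δ)/sin δ ≈ 0.387, b = sin(fδ)/sin δ ≈ 0.673.
p = a·p₁ + b·p₂ ≈ (0.347, -0.715, -0.607); φ = arcsin(p_z) ≈ -37.40°, λ = atan2(p_y, p_x) ≈ -64.09°.

≈ (37°S, 64°W)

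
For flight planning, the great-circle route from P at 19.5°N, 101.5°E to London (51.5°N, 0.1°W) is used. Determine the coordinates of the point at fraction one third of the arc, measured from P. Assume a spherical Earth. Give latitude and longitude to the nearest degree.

From cos δ = sin φ₁ sin φ₂ + cos φ₁ cos φ₂ cos Δλ, the central angle is δ ≈ 1.427 rad (81.8°).
Interpolate at f = 1/3 with slerp weights a = sin((1−f)δ)/sin δ ≈ 0.823, b = sin(fδ)/sin δ ≈ 0.463.
p = a·p₁ + b·p₂ ≈ (0.133, 0.759, 0.637); φ = arcsin(p_z) ≈ 39.55°, λ = atan2(p_y, p_x) ≈ 80.03°.

≈ 40°N, 80°E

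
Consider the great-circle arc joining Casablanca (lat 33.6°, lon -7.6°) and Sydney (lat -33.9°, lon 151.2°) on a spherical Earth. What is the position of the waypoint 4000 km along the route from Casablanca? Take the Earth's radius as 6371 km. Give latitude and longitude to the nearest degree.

≈ lat 23°, lon 32°

Write both endpoints as unit vectors p₁, p₂ with components (cos φ cos λ, cos φ sin λ, sin φ).
The central angle between the endpoints is δ = arccos(p₁·p₂) ≈ 2.834 rad (162.4°). The total great-circle distance is δ·R ≈ 2.834 × 6371 ≈ 18058 km, so the target fraction is f = 4000/18058 ≈ 0.222.
Interpolate at f ≈ 0.222 with slerp weights a = sin((1−f)δ)/sin δ ≈ 2.661, b = sin(fδ)/sin δ ≈ 1.943.
p = a·p₁ + b·p₂ ≈ (0.784, 0.484, 0.389); φ = arcsin(p_z) ≈ 22.90°, λ = atan2(p_y, p_x) ≈ 31.67°.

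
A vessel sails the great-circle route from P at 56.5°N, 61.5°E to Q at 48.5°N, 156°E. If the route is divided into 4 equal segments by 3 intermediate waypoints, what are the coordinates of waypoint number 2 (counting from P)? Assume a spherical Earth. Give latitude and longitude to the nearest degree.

Write both endpoints as unit vectors p₁, p₂ with components (cos φ cos λ, cos φ sin λ, sin φ).
The central angle between the endpoints is δ = arccos(p₁·p₂) ≈ 0.932 rad (53.4°).
Interpolate at f = 2/4 with slerp weights a = sin((1−f)δ)/sin δ ≈ 0.560, b = sin(fδ)/sin δ ≈ 0.560.
p = a·p₁ + b·p₂ ≈ (-0.191, 0.422, 0.886); φ = arcsin(p_z) ≈ 62.37°, λ = atan2(p_y, p_x) ≈ 114.38°.

≈ 62°N, 114°E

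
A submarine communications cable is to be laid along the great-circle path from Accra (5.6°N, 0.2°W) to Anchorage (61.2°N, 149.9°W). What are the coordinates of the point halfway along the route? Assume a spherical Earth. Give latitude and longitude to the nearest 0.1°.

From cos δ = sin φ₁ sin φ₂ + cos φ₁ cos φ₂ cos Δλ, the central angle is δ ≈ 1.905 rad (109.2°).
Interpolate at f = 1/2 with slerp weights a = sin((1−f)δ)/sin δ ≈ 0.863, b = sin(fδ)/sin δ ≈ 0.863.
p = a·p₁ + b·p₂ ≈ (0.499, -0.211, 0.840); φ = arcsin(p_z) ≈ 57.18°, λ = atan2(p_y, p_x) ≈ -22.96°.

≈ (57.2°N, 23.0°W)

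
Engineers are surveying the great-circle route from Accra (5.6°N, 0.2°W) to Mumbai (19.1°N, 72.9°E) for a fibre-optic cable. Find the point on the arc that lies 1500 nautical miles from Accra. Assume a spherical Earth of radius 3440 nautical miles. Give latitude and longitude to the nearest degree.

≈ (13°N, 24°E)

The haversine formula gives a central angle δ ≈ 1.261 rad (72.2°) between the endpoints. The total great-circle distance is δ·R ≈ 1.261 × 3440 ≈ 4336 nmi, so the target fraction is f = 1500/4336 ≈ 0.346.
Interpolate at f ≈ 0.346 with slerp weights a = sin((1−f)δ)/sin δ ≈ 0.771, b = sin(fδ)/sin δ ≈ 0.444.
p = a·p₁ + b·p₂ ≈ (0.891, 0.398, 0.220); φ = arcsin(p_z) ≈ 12.73°, λ = atan2(p_y, p_x) ≈ 24.08°.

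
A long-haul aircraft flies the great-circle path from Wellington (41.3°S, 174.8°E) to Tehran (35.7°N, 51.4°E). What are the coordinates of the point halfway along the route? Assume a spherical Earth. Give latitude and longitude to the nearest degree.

≈ (6°S, 109°E)

Write both endpoints as unit vectors p₁, p₂ with components (cos φ cos λ, cos φ sin λ, sin φ).
The central angle between the endpoints is δ = arccos(p₁·p₂) ≈ 2.376 rad (136.1°).
Interpolate at f = 1/2 with slerp weights a = sin((1−f)δ)/sin δ ≈ 1.339, b = sin(fδ)/sin δ ≈ 1.339.
p = a·p₁ + b·p₂ ≈ (-0.323, 0.941, -0.102); φ = arcsin(p_z) ≈ -5.87°, λ = atan2(p_y, p_x) ≈ 108.97°.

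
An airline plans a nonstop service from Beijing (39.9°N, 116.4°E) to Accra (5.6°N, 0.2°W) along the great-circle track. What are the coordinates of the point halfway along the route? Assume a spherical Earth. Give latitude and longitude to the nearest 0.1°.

≈ 38.0°N, 46.3°E

Convert each endpoint to a unit vector on the sphere (x = cos φ cos λ, y = cos φ sin λ, z = sin φ).
The central angle between the endpoints is δ = arccos(p₁·p₂) ≈ 1.854 rad (106.2°).
Interpolate at f = 1/2 with slerp weights a = sin((1−f)δ)/sin δ ≈ 0.833, b = sin(fδ)/sin δ ≈ 0.833.
p = a·p₁ + b·p₂ ≈ (0.545, 0.569, 0.616); φ = arcsin(p_z) ≈ 37.99°, λ = atan2(p_y, p_x) ≈ 46.27°.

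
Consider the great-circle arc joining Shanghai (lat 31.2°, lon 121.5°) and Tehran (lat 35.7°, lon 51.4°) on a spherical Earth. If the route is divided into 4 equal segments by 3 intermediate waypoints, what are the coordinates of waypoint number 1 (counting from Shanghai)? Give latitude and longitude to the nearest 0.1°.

Write both endpoints as unit vectors p₁, p₂ with components (cos φ cos λ, cos φ sin λ, sin φ).
The central angle between the endpoints is δ = arccos(p₁·p₂) ≈ 1.002 rad (57.4°).
Interpolate at f = 1/4 with slerp weights a = sin((1−f)δ)/sin δ ≈ 0.810, b = sin(fδ)/sin δ ≈ 0.294.
p = a·p₁ + b·p₂ ≈ (-0.213, 0.778, 0.591); φ = arcsin(p_z) ≈ 36.26°, λ = atan2(p_y, p_x) ≈ 105.32°.

≈ lat 36.3°, lon 105.3°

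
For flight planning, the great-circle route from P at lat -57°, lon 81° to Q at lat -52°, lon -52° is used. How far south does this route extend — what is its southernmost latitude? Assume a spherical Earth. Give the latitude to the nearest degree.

The great circle lies in the plane with unit normal n̂ = (p₁ × p₂)/|p₁ × p₂|.
Here n̂_z ≈ -0.272; the vertex latitude is φ_max = arccos|n̂_z| ≈ 74.2°.
Check via Clairaut: cos φ_max = |cos φ₁| · sin C = cos(57.0°)·sin(150.0°) ≈ 0.272, again giving ≈ 74.2°.

≈ -74°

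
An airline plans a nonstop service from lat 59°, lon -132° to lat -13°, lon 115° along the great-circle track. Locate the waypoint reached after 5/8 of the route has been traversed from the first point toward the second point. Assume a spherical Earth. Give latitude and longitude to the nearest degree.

≈ lat 23°, lon 137°

Convert each endpoint to a unit vector on the sphere (x = cos φ cos λ, y = cos φ sin λ, z = sin φ).
The central angle between the endpoints is δ = arccos(p₁·p₂) ≈ 1.970 rad (112.9°).
Interpolate at f = 5/8 with slerp weights a = sin((1−f)δ)/sin δ ≈ 0.731, b = sin(fδ)/sin δ ≈ 1.024.
p = a·p₁ + b·p₂ ≈ (-0.673, 0.624, 0.396); φ = arcsin(p_z) ≈ 23.35°, λ = atan2(p_y, p_x) ≈ 137.18°.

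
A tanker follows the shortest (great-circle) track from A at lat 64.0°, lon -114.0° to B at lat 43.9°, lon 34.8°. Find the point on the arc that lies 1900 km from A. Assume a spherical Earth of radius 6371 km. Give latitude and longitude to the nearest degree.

Write both endpoints as unit vectors p₁, p₂ with components (cos φ cos λ, cos φ sin λ, sin φ).
The central angle between the endpoints is δ = arccos(p₁·p₂) ≈ 1.210 rad (69.3°). The total great-circle distance is δ·R ≈ 1.210 × 6371 ≈ 7709 km, so the target fraction is f = 1900/7709 ≈ 0.246.
Interpolate at f ≈ 0.246 with slerp weights a = sin((1−f)δ)/sin δ ≈ 0.845, b = sin(fδ)/sin δ ≈ 0.314.
p = a·p₁ + b·p₂ ≈ (0.035, -0.209, 0.977); φ = arcsin(p_z) ≈ 77.75°, λ = atan2(p_y, p_x) ≈ -80.46°.

≈ lat 78°, lon -80°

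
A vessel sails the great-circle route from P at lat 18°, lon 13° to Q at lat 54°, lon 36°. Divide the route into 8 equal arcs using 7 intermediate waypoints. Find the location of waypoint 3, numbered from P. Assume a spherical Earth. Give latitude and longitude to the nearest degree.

≈ lat 32°, lon 19°

Write both endpoints as unit vectors p₁, p₂ with components (cos φ cos λ, cos φ sin λ, sin φ).
The central angle between the endpoints is δ = arccos(p₁·p₂) ≈ 0.700 rad (40.1°).
Interpolate at f = 3/8 with slerp weights a = sin((1−f)δ)/sin δ ≈ 0.658, b = sin(fδ)/sin δ ≈ 0.403.
p = a·p₁ + b·p₂ ≈ (0.801, 0.280, 0.529); φ = arcsin(p_z) ≈ 31.95°, λ = atan2(p_y, p_x) ≈ 19.26°.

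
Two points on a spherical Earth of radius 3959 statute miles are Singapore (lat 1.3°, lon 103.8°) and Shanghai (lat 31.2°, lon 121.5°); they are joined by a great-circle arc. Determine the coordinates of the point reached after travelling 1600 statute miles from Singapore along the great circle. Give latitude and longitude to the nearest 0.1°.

≈ lat 21.7°, lon 115.1°

Write both endpoints as unit vectors p₁, p₂ with components (cos φ cos λ, cos φ sin λ, sin φ).
The central angle between the endpoints is δ = arccos(p₁·p₂) ≈ 0.598 rad (34.3°). The total great-circle distance is δ·R ≈ 0.598 × 3959 ≈ 2368 mi, so the target fraction is f = 1600/2368 ≈ 0.676.
Interpolate at f ≈ 0.676 with slerp weights a = sin((1−f)δ)/sin δ ≈ 0.342, b = sin(fδ)/sin δ ≈ 0.698.
p = a·p₁ + b·p₂ ≈ (-0.394, 0.842, 0.370); φ = arcsin(p_z) ≈ 21.69°, λ = atan2(p_y, p_x) ≈ 115.07°.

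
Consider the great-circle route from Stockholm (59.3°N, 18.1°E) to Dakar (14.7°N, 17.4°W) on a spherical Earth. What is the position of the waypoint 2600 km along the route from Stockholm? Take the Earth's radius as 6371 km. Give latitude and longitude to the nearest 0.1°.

From cos δ = sin φ₁ sin φ₂ + cos φ₁ cos φ₂ cos Δλ, the central angle is δ ≈ 0.902 rad (51.7°). The total great-circle distance is δ·R ≈ 0.902 × 6371 ≈ 5745 km, so the target fraction is f = 2600/5745 ≈ 0.453.
Interpolate at f ≈ 0.453 with slerp weights a = sin((1−f)δ)/sin δ ≈ 0.604, b = sin(fδ)/sin δ ≈ 0.506.
p = a·p₁ + b·p₂ ≈ (0.760, -0.051, 0.648); φ = arcsin(p_z) ≈ 40.38°, λ = atan2(p_y, p_x) ≈ -3.80°.

≈ 40.4°N, 3.8°W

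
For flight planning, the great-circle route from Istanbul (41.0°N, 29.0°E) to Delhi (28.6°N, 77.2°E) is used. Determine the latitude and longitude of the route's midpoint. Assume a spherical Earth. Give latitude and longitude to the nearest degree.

≈ (37°N, 55°E)

Write both endpoints as unit vectors p₁, p₂ with components (cos φ cos λ, cos φ sin λ, sin φ).
The central angle between the endpoints is δ = arccos(p₁·p₂) ≈ 0.714 rad (40.9°).
Interpolate at f = 1/2 with slerp weights a = sin((1−f)δ)/sin δ ≈ 0.534, b = sin(fδ)/sin δ ≈ 0.534.
p = a·p₁ + b·p₂ ≈ (0.456, 0.652, 0.606); φ = arcsin(p_z) ≈ 37.27°, λ = atan2(p_y, p_x) ≈ 55.03°.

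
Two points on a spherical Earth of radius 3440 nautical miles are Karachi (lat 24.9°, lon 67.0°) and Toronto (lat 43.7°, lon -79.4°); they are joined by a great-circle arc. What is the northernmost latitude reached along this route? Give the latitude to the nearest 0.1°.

≈ 68.0°

The great circle lies in the plane with unit normal n̂ = (p₁ × p₂)/|p₁ × p₂|.
Here n̂_z ≈ -0.375; the vertex latitude is φ_max = arccos|n̂_z| ≈ 68.0°.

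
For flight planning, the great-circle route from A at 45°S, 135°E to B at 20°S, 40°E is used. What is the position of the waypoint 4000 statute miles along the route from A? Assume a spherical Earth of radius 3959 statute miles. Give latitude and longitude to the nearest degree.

≈ 34°S, 58°E

Write both endpoints as unit vectors p₁, p₂ with components (cos φ cos λ, cos φ sin λ, sin φ).
The central angle between the endpoints is δ = arccos(p₁·p₂) ≈ 1.386 rad (79.4°). The total great-circle distance is δ·R ≈ 1.386 × 3959 ≈ 5486 mi, so the target fraction is f = 4000/5486 ≈ 0.729.
Interpolate at f ≈ 0.729 with slerp weights a = sin((1−f)δ)/sin δ ≈ 0.373, b = sin(fδ)/sin δ ≈ 0.862.
p = a·p₁ + b·p₂ ≈ (0.434, 0.707, -0.559); φ = arcsin(p_z) ≈ -33.95°, λ = atan2(p_y, p_x) ≈ 58.47°.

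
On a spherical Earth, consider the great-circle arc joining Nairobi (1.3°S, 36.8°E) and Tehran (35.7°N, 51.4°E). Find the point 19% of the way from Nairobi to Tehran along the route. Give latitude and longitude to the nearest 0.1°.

The haversine formula gives a central angle δ ≈ 0.688 rad (39.4°) between the endpoints.
Interpolate at f = 0.19 with slerp weights a = sin((1−f)δ)/sin δ ≈ 0.833, b = sin(fδ)/sin δ ≈ 0.205.
p = a·p₁ + b·p₂ ≈ (0.771, 0.629, 0.101); φ = arcsin(p_z) ≈ 5.79°, λ = atan2(p_y, p_x) ≈ 39.22°.

≈ (5.8°N, 39.2°E)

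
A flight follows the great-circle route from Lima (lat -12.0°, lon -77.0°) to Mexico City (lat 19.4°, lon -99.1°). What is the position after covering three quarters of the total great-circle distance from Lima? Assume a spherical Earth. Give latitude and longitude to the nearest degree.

≈ lat 12°, lon -93°

Write both endpoints as unit vectors p₁, p₂ with components (cos φ cos λ, cos φ sin λ, sin φ).
The central angle between the endpoints is δ = arccos(p₁·p₂) ≈ 0.667 rad (38.2°).
Interpolate at f = 3/4 with slerp weights a = sin((1−f)δ)/sin δ ≈ 0.268, b = sin(fδ)/sin δ ≈ 0.775.
p = a·p₁ + b·p₂ ≈ (-0.057, -0.978, 0.202); φ = arcsin(p_z) ≈ 11.64°, λ = atan2(p_y, p_x) ≈ -93.31°.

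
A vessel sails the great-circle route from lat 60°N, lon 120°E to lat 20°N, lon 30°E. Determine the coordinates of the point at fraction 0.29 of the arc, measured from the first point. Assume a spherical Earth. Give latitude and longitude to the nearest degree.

≈ lat 57°N, lon 79°E

The haversine formula gives a central angle δ ≈ 1.270 rad (72.8°) between the endpoints.
Interpolate at f = 0.29 with slerp weights a = sin((1−f)δ)/sin δ ≈ 0.821, b = sin(fδ)/sin δ ≈ 0.377.
p = a·p₁ + b·p₂ ≈ (0.101, 0.533, 0.840); φ = arcsin(p_z) ≈ 57.16°, λ = atan2(p_y, p_x) ≈ 79.22°.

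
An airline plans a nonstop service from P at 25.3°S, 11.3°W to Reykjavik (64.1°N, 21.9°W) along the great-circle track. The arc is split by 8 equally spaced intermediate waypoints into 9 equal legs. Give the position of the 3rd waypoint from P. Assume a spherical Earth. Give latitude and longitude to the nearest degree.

Convert each endpoint to a unit vector on the sphere (x = cos φ cos λ, y = cos φ sin λ, z = sin φ).
The central angle between the endpoints is δ = arccos(p₁·p₂) ≈ 1.567 rad (89.8°).
Interpolate at f = 3/9 with slerp weights a = sin((1−f)δ)/sin δ ≈ 0.865, b = sin(fδ)/sin δ ≈ 0.499.
p = a·p₁ + b·p₂ ≈ (0.969, -0.234, 0.079); φ = arcsin(p_z) ≈ 4.54°, λ = atan2(p_y, p_x) ≈ -13.60°.

≈ 5°N, 14°W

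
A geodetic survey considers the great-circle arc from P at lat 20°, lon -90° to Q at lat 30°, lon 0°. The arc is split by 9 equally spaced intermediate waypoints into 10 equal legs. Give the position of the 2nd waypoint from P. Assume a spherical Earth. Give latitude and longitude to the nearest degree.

The haversine formula gives a central angle δ ≈ 1.399 rad (80.2°) between the endpoints.
Interpolate at f = 2/10 with slerp weights a = sin((1−f)δ)/sin δ ≈ 0.913, b = sin(fδ)/sin δ ≈ 0.280.
p = a·p₁ + b·p₂ ≈ (0.243, -0.858, 0.452); φ = arcsin(p_z) ≈ 26.90°, λ = atan2(p_y, p_x) ≈ -74.21°.

≈ lat 27°, lon -74°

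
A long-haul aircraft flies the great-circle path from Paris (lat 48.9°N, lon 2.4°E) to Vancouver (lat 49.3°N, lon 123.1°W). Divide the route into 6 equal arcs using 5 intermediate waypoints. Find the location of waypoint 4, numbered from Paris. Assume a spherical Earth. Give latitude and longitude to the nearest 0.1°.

≈ lat 65.6°N, lon 89.7°W

Convert each endpoint to a unit vector on the sphere (x = cos φ cos λ, y = cos φ sin λ, z = sin φ).
The central angle between the endpoints is δ = arccos(p₁·p₂) ≈ 1.243 rad (71.2°).
Interpolate at f = 4/6 with slerp weights a = sin((1−f)δ)/sin δ ≈ 0.425, b = sin(fδ)/sin δ ≈ 0.778.
p = a·p₁ + b·p₂ ≈ (0.002, -0.414, 0.910); φ = arcsin(p_z) ≈ 65.57°, λ = atan2(p_y, p_x) ≈ -89.72°.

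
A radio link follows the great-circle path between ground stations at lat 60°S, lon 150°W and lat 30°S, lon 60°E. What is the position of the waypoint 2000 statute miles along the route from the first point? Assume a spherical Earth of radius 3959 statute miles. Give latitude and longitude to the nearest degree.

≈ lat 77°S, lon 136°E

Convert each endpoint to a unit vector on the sphere (x = cos φ cos λ, y = cos φ sin λ, z = sin φ).
The central angle between the endpoints is δ = arccos(p₁·p₂) ≈ 1.513 rad (86.7°). The total great-circle distance is δ·R ≈ 1.513 × 3959 ≈ 5989 mi, so the target fraction is f = 2000/5989 ≈ 0.334.
Interpolate at f ≈ 0.334 with slerp weights a = sin((1−f)δ)/sin δ ≈ 0.847, b = sin(fδ)/sin δ ≈ 0.485.
p = a·p₁ + b·p₂ ≈ (-0.157, 0.152, -0.976); φ = arcsin(p_z) ≈ -77.39°, λ = atan2(p_y, p_x) ≈ 135.93°.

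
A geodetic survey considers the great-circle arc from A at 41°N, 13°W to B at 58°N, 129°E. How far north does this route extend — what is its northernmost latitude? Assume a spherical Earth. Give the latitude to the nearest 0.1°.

The great circle lies in the plane with unit normal n̂ = (p₁ × p₂)/|p₁ × p₂|.
Here n̂_z ≈ +0.254; the vertex latitude is φ_max = arccos|n̂_z| ≈ 75.3°.

≈ 75.3°N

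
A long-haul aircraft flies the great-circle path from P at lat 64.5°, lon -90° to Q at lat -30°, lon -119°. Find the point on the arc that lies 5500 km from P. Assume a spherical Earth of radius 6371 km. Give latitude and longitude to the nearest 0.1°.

Write both endpoints as unit vectors p₁, p₂ with components (cos φ cos λ, cos φ sin λ, sin φ).
The central angle between the endpoints is δ = arccos(p₁·p₂) ≈ 1.696 rad (97.2°). The total great-circle distance is δ·R ≈ 1.696 × 6371 ≈ 10807 km, so the target fraction is f = 5500/10807 ≈ 0.509.
Interpolate at f ≈ 0.509 with slerp weights a = sin((1−f)δ)/sin δ ≈ 0.746, b = sin(fδ)/sin δ ≈ 0.766.
p = a·p₁ + b·p₂ ≈ (-0.322, -0.901, 0.290); φ = arcsin(p_z) ≈ 16.87°, λ = atan2(p_y, p_x) ≈ -109.64°.

≈ lat 16.9°, lon -109.6°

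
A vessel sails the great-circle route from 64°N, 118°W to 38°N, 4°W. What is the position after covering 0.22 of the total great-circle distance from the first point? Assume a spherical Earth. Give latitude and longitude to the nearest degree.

≈ 70°N, 84°W

Convert each endpoint to a unit vector on the sphere (x = cos φ cos λ, y = cos φ sin λ, z = sin φ).
The central angle between the endpoints is δ = arccos(p₁·p₂) ≈ 1.145 rad (65.6°).
Interpolate at f = 0.22 with slerp weights a = sin((1−f)δ)/sin δ ≈ 0.855, b = sin(fδ)/sin δ ≈ 0.274.
p = a·p₁ + b·p₂ ≈ (0.039, -0.346, 0.937); φ = arcsin(p_z) ≈ 69.61°, λ = atan2(p_y, p_x) ≈ -83.55°.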